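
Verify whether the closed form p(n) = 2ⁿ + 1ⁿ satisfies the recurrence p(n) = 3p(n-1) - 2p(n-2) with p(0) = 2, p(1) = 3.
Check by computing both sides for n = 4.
From the recurrence with p(0) = 2, p(1) = 3:
  p(0) = 2, p(1) = 3, p(2) = 5, p(3) = 9, p(4) = 17
  so the recurrence gives p(4) = 17.
From the proposed closed form p(n) = 2ⁿ + 1ⁿ:
  p(4) = 17.
Both sides give 17 at n = 4, and the initial condition(s) match, so the closed form is consistent.

Yes, the closed form is correct.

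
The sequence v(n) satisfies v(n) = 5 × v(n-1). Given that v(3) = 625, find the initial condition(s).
In general v(n) = 5ⁿ · v(0). At n = 3: v(0) = v(3) / 5^3 = 625 / 125 = 5.

v(0) = 5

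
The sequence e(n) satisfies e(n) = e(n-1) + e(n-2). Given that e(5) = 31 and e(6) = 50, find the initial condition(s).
Work backwards using e(k) = e(k+2) - e(k+1):
e(4) = e(6) - e(5) = 50 - 31 = 19
e(3) = e(5) - e(4) = 31 - 19 = 12
e(2) = e(4) - e(3) = 19 - 12 = 7
e(1) = e(3) - e(2) = 12 - 7 = 5
e(0) = e(2) - e(1) = 7 - 5 = 2

e(0) = 2, e(1) = 5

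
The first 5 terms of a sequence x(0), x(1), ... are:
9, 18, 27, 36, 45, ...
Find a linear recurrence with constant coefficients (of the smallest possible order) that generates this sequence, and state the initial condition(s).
Look for the lowest-order linear relation among consecutive terms.
Observation: consecutive differences are constant (= 9).
Check at n=2: 1·18 + 9 = 27. ✓

x(n) = x(n-1) + 9, x(0) = 9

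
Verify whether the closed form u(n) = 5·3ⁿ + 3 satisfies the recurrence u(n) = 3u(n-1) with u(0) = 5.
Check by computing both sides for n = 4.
From the recurrence with u(0) = 5:
  u(0) = 5, u(1) = 15, u(2) = 45, u(3) = 135, u(4) = 405
  so the recurrence gives u(4) = 405.
From the proposed closed form u(n) = 5·3ⁿ + 3:
  u(4) = 408.
The recurrence gives 405 but the closed form gives 408, so the closed form does not satisfy the recurrence.

No, the closed form is incorrect.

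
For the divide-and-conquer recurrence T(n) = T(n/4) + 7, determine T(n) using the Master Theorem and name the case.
Master Theorem template: T(n) = a·T(n/b) + f(n).
Here: a=1, b=4, f(n)=7
Compute log_b(a) = log_4(1) = 0.
f(n) = 7 = Θ(1). Case 2: T(n) = Θ(log n).

Case 2: T(n) = Θ(log n)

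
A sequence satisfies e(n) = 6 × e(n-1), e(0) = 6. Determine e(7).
Computing step by step:
e(0) = 6
e(1) = 6 × 6 = 36
e(2) = 6 × 36 = 216
e(3) = 6 × 216 = 1296
e(4) = 6 × 1296 = 7776
e(5) = 6 × 7776 = 46656
e(6) = 6 × 46656 = 279936
e(7) = 6 × 279936 = 1679616

1679616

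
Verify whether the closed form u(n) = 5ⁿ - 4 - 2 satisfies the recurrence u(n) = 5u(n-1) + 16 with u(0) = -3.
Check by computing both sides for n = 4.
From the recurrence with u(0) = -3:
  u(0) = -3, u(1) = 1, u(2) = 21, u(3) = 121, u(4) = 621
  so the recurrence gives u(4) = 621.
From the proposed closed form u(n) = 5ⁿ - 4 - 2:
  u(4) = 619.
The recurrence gives 621 but the closed form gives 619, so the closed form does not satisfy the recurrence.

No, the closed form is incorrect.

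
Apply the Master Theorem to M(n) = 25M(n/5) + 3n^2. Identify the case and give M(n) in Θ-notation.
Master Theorem template: M(n) = a·M(n/b) + f(n).
Here: a=25, b=5, f(n)=3n^2
Compute log_b(a) = log_5(25) = 2.
f(n) = 3n^2 = Θ(n^2). Case 2: M(n) = Θ(n^2 log n).

Case 2: M(n) = Θ(n^2 log n)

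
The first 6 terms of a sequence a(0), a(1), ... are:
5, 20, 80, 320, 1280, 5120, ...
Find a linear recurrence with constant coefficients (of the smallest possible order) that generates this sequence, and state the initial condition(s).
Look for the lowest-order linear relation among consecutive terms.
Observation: each term is 4× the previous.
Check at n=2: 4·20 = 80. ✓

a(n) = 4 × a(n-1), a(0) = 5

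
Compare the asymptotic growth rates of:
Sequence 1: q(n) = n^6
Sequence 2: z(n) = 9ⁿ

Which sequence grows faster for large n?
Comparing growth rates:
Growth-rate hierarchy: log n ≺ any polynomial ≺ any exponential cⁿ (c>1) ≺ n! ≺ nⁿ.
exponential base 9 dominates polynomial degree 6 asymptotically.

z(n) grows faster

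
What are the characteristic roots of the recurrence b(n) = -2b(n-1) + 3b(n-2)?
Substitute b(n) = rⁿ and divide through by rⁿ⁻²: r² + 2r - 3 = 0
Factor: (r + 3)(r - 1) = 0, so r = -3, 1.
General solution: b(n) = A·(-3)ⁿ + B·1ⁿ

Characteristic: r² + 2r - 3 = 0, Roots: r = -3, 1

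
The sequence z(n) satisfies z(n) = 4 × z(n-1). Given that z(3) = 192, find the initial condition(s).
In general z(n) = 4ⁿ · z(0). At n = 3: z(0) = z(3) / 4^3 = 192 / 64 = 3.

z(0) = 3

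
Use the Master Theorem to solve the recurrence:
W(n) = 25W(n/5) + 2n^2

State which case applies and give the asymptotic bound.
Master Theorem template: W(n) = a·W(n/b) + f(n).
Here: a=25, b=5, f(n)=2n^2
Compute log_b(a) = log_5(25) = 2.
f(n) = 2n^2 = Θ(n^2). Case 2: W(n) = Θ(n^2 log n).

Case 2: W(n) = Θ(n^2 log n)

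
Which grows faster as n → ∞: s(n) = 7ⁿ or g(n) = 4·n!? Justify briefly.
Comparing growth rates:
Growth-rate hierarchy: log n ≺ any polynomial ≺ any exponential cⁿ (c>1) ≺ n! ≺ nⁿ.
factorial dominates exponential base 7 asymptotically.

g(n) grows faster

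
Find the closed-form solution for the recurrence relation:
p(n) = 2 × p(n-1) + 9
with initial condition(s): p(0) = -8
Recurrence: p(n) = 2 × p(n-1) + 9, initial: p(0) = -8.
Try p(n) = A·2ⁿ + C. Substituting: A·2ⁿ + C = 2(A·2ⁿ⁻¹ + C) + 9 = A·2ⁿ + 2C + 9, so C = 2C + 9, giving C = -9. Then p(0) = A - 9 = -8 gives A = 1.

p(n) = 2ⁿ - 9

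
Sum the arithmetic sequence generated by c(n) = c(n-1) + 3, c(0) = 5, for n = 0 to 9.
Computing the sequence terms: 5, 8, 11, 14, 17, 20, 23, 26, 29, 32
Adding these values together:

185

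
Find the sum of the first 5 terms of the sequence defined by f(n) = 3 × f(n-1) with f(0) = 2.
Computing the sequence terms: 2, 6, 18, 54, 162
Adding these values together:

242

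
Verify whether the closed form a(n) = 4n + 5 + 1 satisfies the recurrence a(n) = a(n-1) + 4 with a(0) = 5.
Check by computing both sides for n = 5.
From the recurrence with a(0) = 5:
  a(0) = 5, a(1) = 9, a(2) = 13, a(3) = 17, a(4) = 21, a(5) = 25
  so the recurrence gives a(5) = 25.
From the proposed closed form a(n) = 4n + 5 + 1:
  a(5) = 26.
The recurrence gives 25 but the closed form gives 26, so the closed form does not satisfy the recurrence.

No, the closed form is incorrect.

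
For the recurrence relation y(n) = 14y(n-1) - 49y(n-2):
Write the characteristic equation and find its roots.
Substitute y(n) = rⁿ and divide through by rⁿ⁻²: r² - 14r + 49 = 0
Factor: (r - 7)² = 0, so r = 7 (double root).
General solution: y(n) = (A + Bn)·7ⁿ

Characteristic: r² - 14r + 49 = 0, Roots: r = 7 (double root)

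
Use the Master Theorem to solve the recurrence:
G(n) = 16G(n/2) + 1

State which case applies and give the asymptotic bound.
Master Theorem template: G(n) = a·G(n/b) + f(n).
Here: a=16, b=2, f(n)=1
Compute log_b(a) = log_2(16) = 4.
f(n) = 1 = O(n^(4-ε)) with ε = 4. Case 1: G(n) = Θ(n^log_b(a)) = Θ(n^4).

Case 1: G(n) = Θ(n^4)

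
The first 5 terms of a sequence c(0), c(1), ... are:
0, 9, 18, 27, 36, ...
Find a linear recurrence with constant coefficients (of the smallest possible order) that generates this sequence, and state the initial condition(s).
Look for the lowest-order linear relation among consecutive terms.
Observation: consecutive differences are constant (= 9).
Check at n=2: 1·9 + 9 = 18. ✓

c(n) = c(n-1) + 9, c(0) = 0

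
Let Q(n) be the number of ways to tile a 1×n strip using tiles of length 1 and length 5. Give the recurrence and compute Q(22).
Condition on the last tile: it has length 1 (leaving a 1×(n-1) strip) or length 5 (leaving a 1×(n-5) strip), so Q(n) = Q(n-1) + Q(n-5) (order-5 linear recurrence).
For 0 ≤ i < 5 only unit tiles fit, so Q(i) = 1.
Iterating the recurrence: Q(5) = 2, Q(6) = 3, Q(7) = 4, Q(8) = 5, Q(9) = 6, Q(10) = 8, Q(11) = 11, Q(12) = 15, Q(13) = 20, Q(14) = 26, Q(15) = 34, Q(16) = 45, Q(17) = 60, Q(18) = 80, Q(19) = 106, Q(20) = 140, Q(21) = 185, Q(22) = 245.

Q(n) = Q(n-1) + Q(n-5), with Q(i) = 1 for 0 ≤ i < 5; Q(22) = 245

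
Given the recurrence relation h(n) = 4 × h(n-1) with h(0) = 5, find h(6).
Computing step by step:
h(0) = 5
h(1) = 4 × 5 = 20
h(2) = 4 × 20 = 80
h(3) = 4 × 80 = 320
h(4) = 4 × 320 = 1280
h(5) = 4 × 1280 = 5120
h(6) = 4 × 5120 = 20480

20480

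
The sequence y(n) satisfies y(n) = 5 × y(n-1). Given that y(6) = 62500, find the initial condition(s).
In general y(n) = 5ⁿ · y(0). At n = 6: y(0) = y(6) / 5^6 = 62500 / 15625 = 4.

y(0) = 4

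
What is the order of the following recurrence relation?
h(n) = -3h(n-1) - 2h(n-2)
The order is the largest lag k for which h(n-k) appears. Here the deepest term is h(n-2), so the order is 2.

Order 2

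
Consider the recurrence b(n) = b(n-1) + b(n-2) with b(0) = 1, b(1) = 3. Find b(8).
Computing the sequence terms:
1, 3, 4, 7, 11, 18, 29, 47, 76

76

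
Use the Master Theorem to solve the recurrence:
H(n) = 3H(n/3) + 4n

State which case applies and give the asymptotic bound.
Master Theorem template: H(n) = a·H(n/b) + f(n).
Here: a=3, b=3, f(n)=4n
Compute log_b(a) = log_3(3) = 1.
f(n) = 4n = Θ(n). Case 2: H(n) = Θ(n log n).

Case 2: H(n) = Θ(n log n)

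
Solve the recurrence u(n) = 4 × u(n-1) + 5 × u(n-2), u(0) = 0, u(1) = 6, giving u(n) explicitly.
Recurrence: u(n) = 4 × u(n-1) + 5 × u(n-2), initial: u(0) = 0, u(1) = 6.
Characteristic equation: r² - 4r - 5 = 0, which factors as (r - 5)(r + 1) = 0, so r = 5, -1. General solution u(n) = A·5ⁿ + B·(-1)ⁿ. From u(0) = 0: A + B = 0. From u(1) = 6: 5A - 1B = 6. Solving gives A = 1, B = -1.

u(n) = 5ⁿ - (-1)ⁿ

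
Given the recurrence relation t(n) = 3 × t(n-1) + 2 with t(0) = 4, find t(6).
Computing step by step:
t(0) = 4
t(1) = 3 × 4 + 2 = 14
t(2) = 3 × 14 + 2 = 44
t(3) = 3 × 44 + 2 = 134
t(4) = 3 × 134 + 2 = 404
t(5) = 3 × 404 + 2 = 1214
t(6) = 3 × 1214 + 2 = 3644

3644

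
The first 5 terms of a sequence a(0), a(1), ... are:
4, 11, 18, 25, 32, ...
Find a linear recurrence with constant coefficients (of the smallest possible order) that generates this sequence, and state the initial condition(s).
Look for the lowest-order linear relation among consecutive terms.
Observation: consecutive differences are constant (= 7).
Check at n=2: 1·11 + 7 = 18. ✓

a(n) = a(n-1) + 7, a(0) = 4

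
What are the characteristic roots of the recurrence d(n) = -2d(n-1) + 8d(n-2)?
Substitute d(n) = rⁿ and divide through by rⁿ⁻²: r² + 2r - 8 = 0
Factor: (r - 2)(r + 4) = 0, so r = 2, -4.
General solution: d(n) = A·2ⁿ + B·(-4)ⁿ

Characteristic: r² + 2r - 8 = 0, Roots: r = 2, -4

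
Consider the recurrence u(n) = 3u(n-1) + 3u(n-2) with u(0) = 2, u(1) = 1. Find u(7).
Computing the sequence terms:
2, 1, 9, 30, 117, 441, 1674, 6345

6345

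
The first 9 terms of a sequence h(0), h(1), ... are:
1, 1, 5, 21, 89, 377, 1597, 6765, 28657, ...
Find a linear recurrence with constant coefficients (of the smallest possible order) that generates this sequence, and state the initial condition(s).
Look for the lowest-order linear relation among consecutive terms.
Observation: h(n) - 4·h(n-1) - (1)·h(n-2) = 0 holds for the shown terms, and no order-1 relation h(n) = α·h(n-1) + β fits.
Check at n=3: 4·5 + (1)·1 = 21. ✓

h(n) = 4h(n-1) + h(n-2), h(0) = 1, h(1) = 1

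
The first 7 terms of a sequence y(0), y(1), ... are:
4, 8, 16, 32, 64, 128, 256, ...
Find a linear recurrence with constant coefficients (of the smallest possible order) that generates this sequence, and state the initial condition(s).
Look for the lowest-order linear relation among consecutive terms.
Observation: each term is 2× the previous.
Check at n=2: 2·8 = 16. ✓

y(n) = 2 × y(n-1), y(0) = 4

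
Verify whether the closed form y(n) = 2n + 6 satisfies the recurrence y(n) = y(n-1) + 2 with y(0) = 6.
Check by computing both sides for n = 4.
From the recurrence with y(0) = 6:
  y(0) = 6, y(1) = 8, y(2) = 10, y(3) = 12, y(4) = 14
  so the recurrence gives y(4) = 14.
From the proposed closed form y(n) = 2n + 6:
  y(4) = 14.
Both sides give 14 at n = 4, and the initial condition(s) match, so the closed form is consistent.

Yes, the closed form is correct.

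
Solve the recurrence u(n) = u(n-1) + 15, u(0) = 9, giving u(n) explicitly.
Recurrence: u(n) = u(n-1) + 15, initial: u(0) = 9.
Each step adds 15, so u(n) = u(0) + 15n = 15n + 9.

u(n) = 15n + 9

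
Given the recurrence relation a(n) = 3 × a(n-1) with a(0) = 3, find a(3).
Computing step by step:
a(0) = 3
a(1) = 3 × 3 = 9
a(2) = 3 × 9 = 27
a(3) = 3 × 27 = 81

81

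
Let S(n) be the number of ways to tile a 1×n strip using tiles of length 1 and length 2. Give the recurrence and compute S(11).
Condition on the last tile: it has length 1 (leaving a 1×(n-1) strip) or length 2 (leaving a 1×(n-2) strip), so S(n) = S(n-1) + S(n-2) (order-2 linear recurrence).
For 0 ≤ i < 2 only unit tiles fit, so S(i) = 1.
Iterating the recurrence: S(2) = 2, S(3) = 3, S(4) = 5, S(5) = 8, S(6) = 13, S(7) = 21, S(8) = 34, S(9) = 55, S(10) = 89, S(11) = 144.

S(n) = S(n-1) + S(n-2), with S(i) = 1 for 0 ≤ i < 2; S(11) = 144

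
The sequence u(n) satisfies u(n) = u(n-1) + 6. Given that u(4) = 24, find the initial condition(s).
u(4) = u(0) + 4·6, so u(0) = 24 - 24 = 0.

u(0) = 0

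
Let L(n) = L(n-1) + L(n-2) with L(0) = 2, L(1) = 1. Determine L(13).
Computing the sequence terms:
2, 1, 3, 4, 7, 11, 18, 29, 47, 76, 123, 199, 322, 521

521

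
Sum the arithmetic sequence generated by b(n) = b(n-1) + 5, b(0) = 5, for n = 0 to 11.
Computing the sequence terms: 5, 10, 15, 20, 25, 30, 35, 40, 45, 50, 55, 60
Adding these values together:

390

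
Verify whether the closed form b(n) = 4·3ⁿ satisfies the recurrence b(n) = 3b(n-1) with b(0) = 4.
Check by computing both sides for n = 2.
From the recurrence with b(0) = 4:
  b(0) = 4, b(1) = 12, b(2) = 36
  so the recurrence gives b(2) = 36.
From the proposed closed form b(n) = 4·3ⁿ:
  b(2) = 36.
Both sides give 36 at n = 2, and the initial condition(s) match, so the closed form is consistent.

Yes, the closed form is correct.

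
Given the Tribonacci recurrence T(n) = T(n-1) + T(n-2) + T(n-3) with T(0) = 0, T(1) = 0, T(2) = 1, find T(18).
Computing the sequence terms:
0, 0, 1, 1, 2, 4, 7, 13, 24, 44, 81, 149, 274, 504, 927, 1705, 3136, 5768, 10609

10609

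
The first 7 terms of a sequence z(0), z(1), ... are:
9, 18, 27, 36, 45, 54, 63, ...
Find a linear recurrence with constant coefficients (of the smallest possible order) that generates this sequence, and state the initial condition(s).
Look for the lowest-order linear relation among consecutive terms.
Observation: consecutive differences are constant (= 9).
Check at n=2: 1·18 + 9 = 27. ✓

z(n) = z(n-1) + 9, z(0) = 9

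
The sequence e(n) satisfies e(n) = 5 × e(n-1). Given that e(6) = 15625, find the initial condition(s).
In general e(n) = 5ⁿ · e(0). At n = 6: e(0) = e(6) / 5^6 = 15625 / 15625 = 1.

e(0) = 1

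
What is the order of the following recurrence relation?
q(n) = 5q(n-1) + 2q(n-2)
The order is the largest lag k for which q(n-k) appears. Here the deepest term is q(n-2), so the order is 2.

Order 2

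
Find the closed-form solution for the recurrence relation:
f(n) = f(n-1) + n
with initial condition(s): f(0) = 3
Recurrence: f(n) = f(n-1) + n, initial: f(0) = 3.
Telescoping: f(n) = f(0) + Σᵢ₌₁ⁿ i = 3 + n(n+1)/2.

f(n) = n(n+1)/2 + 3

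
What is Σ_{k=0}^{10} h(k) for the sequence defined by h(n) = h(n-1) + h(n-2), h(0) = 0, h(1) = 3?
Computing the sequence terms: 0, 3, 3, 6, 9, 15, 24, 39, 63, 102, 165
Adding these values together:

429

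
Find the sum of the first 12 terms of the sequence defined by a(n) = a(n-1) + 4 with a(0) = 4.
Computing the sequence terms: 4, 8, 12, 16, 20, 24, 28, 32, 36, 40, 44, 48
Adding these values together:

312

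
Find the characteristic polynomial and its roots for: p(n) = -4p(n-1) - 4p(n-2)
Substitute p(n) = rⁿ and divide through by rⁿ⁻²: r² + 4r + 4 = 0
Factor: (r + 2)² = 0, so r = -2 (double root).
General solution: p(n) = (A + Bn)·(-2)ⁿ

Characteristic: r² + 4r + 4 = 0, Roots: r = -2 (double root)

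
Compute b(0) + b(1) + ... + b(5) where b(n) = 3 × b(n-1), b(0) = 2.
Computing the sequence terms: 2, 6, 18, 54, 162, 486
Adding these values together:

728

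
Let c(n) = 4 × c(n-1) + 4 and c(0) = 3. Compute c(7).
Computing step by step:
c(0) = 3
c(1) = 4 × 3 + 4 = 16
c(2) = 4 × 16 + 4 = 68
c(3) = 4 × 68 + 4 = 276
c(4) = 4 × 276 + 4 = 1108
c(5) = 4 × 1108 + 4 = 4436
c(6) = 4 × 4436 + 4 = 17748
c(7) = 4 × 17748 + 4 = 70996

70996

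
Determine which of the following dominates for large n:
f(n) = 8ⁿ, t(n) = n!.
Comparing growth rates:
Growth-rate hierarchy: log n ≺ any polynomial ≺ any exponential cⁿ (c>1) ≺ n! ≺ nⁿ.
factorial dominates exponential base 8 asymptotically.

t(n) grows faster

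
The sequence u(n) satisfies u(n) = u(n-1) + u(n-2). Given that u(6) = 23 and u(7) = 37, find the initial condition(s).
Work backwards using u(k) = u(k+2) - u(k+1):
u(5) = u(7) - u(6) = 37 - 23 = 14
u(4) = u(6) - u(5) = 23 - 14 = 9
u(3) = u(5) - u(4) = 14 - 9 = 5
u(2) = u(4) - u(3) = 9 - 5 = 4
u(1) = u(3) - u(2) = 5 - 4 = 1
u(0) = u(2) - u(1) = 4 - 1 = 3

u(0) = 3, u(1) = 1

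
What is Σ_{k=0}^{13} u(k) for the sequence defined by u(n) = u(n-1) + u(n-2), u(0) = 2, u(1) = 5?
Computing the sequence terms: 2, 5, 7, 12, 19, 31, 50, 81, 131, 212, 343, 555, 898, 1453
Adding these values together:

3799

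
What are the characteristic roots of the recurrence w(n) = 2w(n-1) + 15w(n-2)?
Substitute w(n) = rⁿ and divide through by rⁿ⁻²: r² - 2r - 15 = 0
Factor: (r + 3)(r - 5) = 0, so r = -3, 5.
General solution: w(n) = A·(-3)ⁿ + B·5ⁿ

Characteristic: r² - 2r - 15 = 0, Roots: r = -3, 5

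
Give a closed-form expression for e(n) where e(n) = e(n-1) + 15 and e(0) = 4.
Recurrence: e(n) = e(n-1) + 15, initial: e(0) = 4.
Each step adds 15, so e(n) = e(0) + 15n = 15n + 4.

e(n) = 15n + 4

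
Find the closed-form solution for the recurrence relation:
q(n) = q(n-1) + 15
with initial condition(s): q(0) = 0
Recurrence: q(n) = q(n-1) + 15, initial: q(0) = 0.
Each step adds 15, so q(n) = q(0) + 15n = 15n.

q(n) = 15n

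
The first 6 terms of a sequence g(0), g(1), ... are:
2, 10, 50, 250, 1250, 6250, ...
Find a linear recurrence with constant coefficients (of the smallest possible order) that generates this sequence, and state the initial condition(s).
Look for the lowest-order linear relation among consecutive terms.
Observation: each term is 5× the previous.
Check at n=2: 5·10 = 50. ✓

g(n) = 5 × g(n-1), g(0) = 2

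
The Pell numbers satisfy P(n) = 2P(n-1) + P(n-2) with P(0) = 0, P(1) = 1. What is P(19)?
Computing the sequence terms:
0, 1, 2, 5, 12, 29, 70, 169, 408, 985, 2378, 5741, 13860, 33461, 80782, 195025, 470832, 1136689, 2744210, 6625109

6625109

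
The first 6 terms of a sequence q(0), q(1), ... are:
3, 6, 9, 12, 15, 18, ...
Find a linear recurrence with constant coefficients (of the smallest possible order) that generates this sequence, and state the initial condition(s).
Look for the lowest-order linear relation among consecutive terms.
Observation: consecutive differences are constant (= 3).
Check at n=2: 1·6 + 3 = 9. ✓

q(n) = q(n-1) + 3, q(0) = 3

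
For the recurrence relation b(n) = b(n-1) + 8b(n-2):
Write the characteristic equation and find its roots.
Substitute b(n) = rⁿ and divide through by rⁿ⁻²: r² - r - 8 = 0
Discriminant: 1² + 4·8 = 33, not a perfect square, so by the quadratic formula r = (1 ± √33)/2.
General solution: b(n) = A·r₁ⁿ + B·r₂ⁿ where r₁,r₂ = (1 ± √33)/2

Characteristic: r² - r - 8 = 0, Roots: r = (1 ± √33)/2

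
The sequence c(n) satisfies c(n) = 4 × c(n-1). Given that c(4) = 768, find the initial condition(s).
In general c(n) = 4ⁿ · c(0). At n = 4: c(0) = c(4) / 4^4 = 768 / 256 = 3.

c(0) = 3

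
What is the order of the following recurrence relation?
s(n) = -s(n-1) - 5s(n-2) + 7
The order is the largest lag k for which s(n-k) appears. Here the deepest term is s(n-2) (the 7 term is non-homogeneous and does not affect the order), so the order is 2.

Order 2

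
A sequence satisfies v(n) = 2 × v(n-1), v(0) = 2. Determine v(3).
Computing step by step:
v(0) = 2
v(1) = 2 × 2 = 4
v(2) = 2 × 4 = 8
v(3) = 2 × 8 = 16

16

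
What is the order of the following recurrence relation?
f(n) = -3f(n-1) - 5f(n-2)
The order is the largest lag k for which f(n-k) appears. Here the deepest term is f(n-2), so the order is 2.

Order 2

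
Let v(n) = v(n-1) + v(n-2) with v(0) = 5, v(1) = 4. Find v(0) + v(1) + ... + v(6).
Computing the sequence terms: 5, 4, 9, 13, 22, 35, 57
Adding these values together:

145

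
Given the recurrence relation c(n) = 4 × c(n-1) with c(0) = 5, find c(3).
Computing step by step:
c(0) = 5
c(1) = 4 × 5 = 20
c(2) = 4 × 20 = 80
c(3) = 4 × 80 = 320

320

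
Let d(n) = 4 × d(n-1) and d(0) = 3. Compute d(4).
Computing step by step:
d(0) = 3
d(1) = 4 × 3 = 12
d(2) = 4 × 12 = 48
d(3) = 4 × 48 = 192
d(4) = 4 × 192 = 768

768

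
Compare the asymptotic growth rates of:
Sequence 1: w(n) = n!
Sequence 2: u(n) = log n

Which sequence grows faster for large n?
Comparing growth rates:
Growth-rate hierarchy: log n ≺ any polynomial ≺ any exponential cⁿ (c>1) ≺ n! ≺ nⁿ.
factorial dominates logarithmic asymptotically.

w(n) grows faster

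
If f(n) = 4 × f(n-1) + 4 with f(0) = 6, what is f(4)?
Computing step by step:
f(0) = 6
f(1) = 4 × 6 + 4 = 28
f(2) = 4 × 28 + 4 = 116
f(3) = 4 × 116 + 4 = 468
f(4) = 4 × 468 + 4 = 1876

1876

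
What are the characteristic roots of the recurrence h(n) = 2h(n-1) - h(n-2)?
Substitute h(n) = rⁿ and divide through by rⁿ⁻²: r² - 2r + 1 = 0
Factor: (r - 1)² = 0, so r = 1 (double root).
General solution: h(n) = (A + Bn)·1ⁿ

Characteristic: r² - 2r + 1 = 0, Roots: r = 1 (double root)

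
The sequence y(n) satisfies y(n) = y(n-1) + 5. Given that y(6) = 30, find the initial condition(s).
y(6) = y(0) + 6·5, so y(0) = 30 - 30 = 0.

y(0) = 0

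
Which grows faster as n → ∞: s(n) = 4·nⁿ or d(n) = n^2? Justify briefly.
Comparing growth rates:
Growth-rate hierarchy: log n ≺ any polynomial ≺ any exponential cⁿ (c>1) ≺ n! ≺ nⁿ.
super-exponential nⁿ dominates polynomial degree 2 asymptotically.

s(n) grows faster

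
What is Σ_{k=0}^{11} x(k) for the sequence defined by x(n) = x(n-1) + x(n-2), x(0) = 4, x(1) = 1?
Computing the sequence terms: 4, 1, 5, 6, 11, 17, 28, 45, 73, 118, 191, 309
Adding these values together:

808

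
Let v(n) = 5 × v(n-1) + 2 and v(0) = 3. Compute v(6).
Computing step by step:
v(0) = 3
v(1) = 5 × 3 + 2 = 17
v(2) = 5 × 17 + 2 = 87
v(3) = 5 × 87 + 2 = 437
v(4) = 5 × 437 + 2 = 2187
v(5) = 5 × 2187 + 2 = 10937
v(6) = 5 × 10937 + 2 = 54687

54687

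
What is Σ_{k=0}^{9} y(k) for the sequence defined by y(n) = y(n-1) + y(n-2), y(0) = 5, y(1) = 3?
Computing the sequence terms: 5, 3, 8, 11, 19, 30, 49, 79, 128, 207
Adding these values together:

539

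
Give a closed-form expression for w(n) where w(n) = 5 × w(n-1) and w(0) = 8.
Recurrence: w(n) = 5 × w(n-1), initial: w(0) = 8.
Each term is 5 times the previous, so this is geometric with ratio 5. After n steps: w(n) = w(0)·5ⁿ = 8·5ⁿ.

w(n) = 8·5ⁿ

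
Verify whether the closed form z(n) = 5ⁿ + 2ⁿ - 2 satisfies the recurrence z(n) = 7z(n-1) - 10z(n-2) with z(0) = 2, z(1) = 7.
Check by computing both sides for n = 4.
From the recurrence with z(0) = 2, z(1) = 7:
  z(0) = 2, z(1) = 7, z(2) = 29, z(3) = 133, z(4) = 641
  so the recurrence gives z(4) = 641.
From the proposed closed form z(n) = 5ⁿ + 2ⁿ - 2:
  z(4) = 639.
The recurrence gives 641 but the closed form gives 639, so the closed form does not satisfy the recurrence.

No, the closed form is incorrect.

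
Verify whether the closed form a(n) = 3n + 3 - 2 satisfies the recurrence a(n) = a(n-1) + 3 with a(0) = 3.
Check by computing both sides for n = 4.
From the recurrence with a(0) = 3:
  a(0) = 3, a(1) = 6, a(2) = 9, a(3) = 12, a(4) = 15
  so the recurrence gives a(4) = 15.
From the proposed closed form a(n) = 3n + 3 - 2:
  a(4) = 13.
The recurrence gives 15 but the closed form gives 13, so the closed form does not satisfy the recurrence.

No, the closed form is incorrect.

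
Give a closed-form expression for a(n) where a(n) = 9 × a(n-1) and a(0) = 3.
Recurrence: a(n) = 9 × a(n-1), initial: a(0) = 3.
Each term is 9 times the previous, so this is geometric with ratio 9. After n steps: a(n) = a(0)·9ⁿ = 3·9ⁿ.

a(n) = 3·9ⁿ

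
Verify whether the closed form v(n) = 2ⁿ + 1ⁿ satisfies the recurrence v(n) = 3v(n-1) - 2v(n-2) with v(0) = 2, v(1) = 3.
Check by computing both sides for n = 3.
From the recurrence with v(0) = 2, v(1) = 3:
  v(0) = 2, v(1) = 3, v(2) = 5, v(3) = 9
  so the recurrence gives v(3) = 9.
From the proposed closed form v(n) = 2ⁿ + 1ⁿ:
  v(3) = 9.
Both sides give 9 at n = 3, and the initial condition(s) match, so the closed form is consistent.

Yes, the closed form is correct.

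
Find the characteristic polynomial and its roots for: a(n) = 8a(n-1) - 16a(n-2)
Substitute a(n) = rⁿ and divide through by rⁿ⁻²: r² - 8r + 16 = 0
Factor: (r - 4)² = 0, so r = 4 (double root).
General solution: a(n) = (A + Bn)·4ⁿ

Characteristic: r² - 8r + 16 = 0, Roots: r = 4 (double root)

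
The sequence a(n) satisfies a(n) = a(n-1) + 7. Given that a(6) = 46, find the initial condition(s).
a(6) = a(0) + 6·7, so a(0) = 46 - 42 = 4.

a(0) = 4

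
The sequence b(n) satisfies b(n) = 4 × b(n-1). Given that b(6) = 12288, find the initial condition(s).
In general b(n) = 4ⁿ · b(0). At n = 6: b(0) = b(6) / 4^6 = 12288 / 4096 = 3.

b(0) = 3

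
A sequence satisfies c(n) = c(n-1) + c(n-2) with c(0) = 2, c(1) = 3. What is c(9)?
Computing the sequence terms:
2, 3, 5, 8, 13, 21, 34, 55, 89, 144

144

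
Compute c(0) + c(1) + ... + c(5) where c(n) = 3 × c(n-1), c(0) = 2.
Computing the sequence terms: 2, 6, 18, 54, 162, 486
Adding these values together:

728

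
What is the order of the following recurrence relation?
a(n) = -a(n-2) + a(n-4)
The order is the largest lag k for which a(n-k) appears. Here the deepest term is a(n-4), so the order is 4.

Order 4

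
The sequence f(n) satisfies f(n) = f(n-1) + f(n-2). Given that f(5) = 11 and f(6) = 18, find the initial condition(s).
Work backwards using f(k) = f(k+2) - f(k+1):
f(4) = f(6) - f(5) = 18 - 11 = 7
f(3) = f(5) - f(4) = 11 - 7 = 4
f(2) = f(4) - f(3) = 7 - 4 = 3
f(1) = f(3) - f(2) = 4 - 3 = 1
f(0) = f(2) - f(1) = 3 - 1 = 2

f(0) = 2, f(1) = 1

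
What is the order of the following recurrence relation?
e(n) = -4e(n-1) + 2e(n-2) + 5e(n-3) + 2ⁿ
The order is the largest lag k for which e(n-k) appears. Here the deepest term is e(n-3) (the 2ⁿ term is non-homogeneous and does not affect the order), so the order is 3.

Order 3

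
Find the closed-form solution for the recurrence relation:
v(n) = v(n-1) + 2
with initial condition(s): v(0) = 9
Recurrence: v(n) = v(n-1) + 2, initial: v(0) = 9.
Each step adds 2, so v(n) = v(0) + 2n = 2n + 9.

v(n) = 2n + 9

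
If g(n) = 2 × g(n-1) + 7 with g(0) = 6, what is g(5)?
Computing step by step:
g(0) = 6
g(1) = 2 × 6 + 7 = 19
g(2) = 2 × 19 + 7 = 45
g(3) = 2 × 45 + 7 = 97
g(4) = 2 × 97 + 7 = 201
g(5) = 2 × 201 + 7 = 409

409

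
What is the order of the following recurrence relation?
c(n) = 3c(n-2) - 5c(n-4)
The order is the largest lag k for which c(n-k) appears. Here the deepest term is c(n-4), so the order is 4.

Order 4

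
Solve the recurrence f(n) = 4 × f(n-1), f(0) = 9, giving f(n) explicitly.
Recurrence: f(n) = 4 × f(n-1), initial: f(0) = 9.
Each term is 4 times the previous, so this is geometric with ratio 4. After n steps: f(n) = f(0)·4ⁿ = 9·4ⁿ.

f(n) = 9·4ⁿ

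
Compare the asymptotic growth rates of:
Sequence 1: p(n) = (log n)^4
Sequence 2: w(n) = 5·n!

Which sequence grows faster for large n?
Comparing growth rates:
Growth-rate hierarchy: log n ≺ any polynomial ≺ any exponential cⁿ (c>1) ≺ n! ≺ nⁿ.
factorial dominates polylogarithmic (log n)^4 asymptotically.

w(n) grows faster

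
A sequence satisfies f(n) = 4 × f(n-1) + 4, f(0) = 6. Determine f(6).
Computing step by step:
f(0) = 6
f(1) = 4 × 6 + 4 = 28
f(2) = 4 × 28 + 4 = 116
f(3) = 4 × 116 + 4 = 468
f(4) = 4 × 468 + 4 = 1876
f(5) = 4 × 1876 + 4 = 7508
f(6) = 4 × 7508 + 4 = 30036

30036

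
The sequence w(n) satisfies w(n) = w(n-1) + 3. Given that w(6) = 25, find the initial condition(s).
w(6) = w(0) + 6·3, so w(0) = 25 - 18 = 7.

w(0) = 7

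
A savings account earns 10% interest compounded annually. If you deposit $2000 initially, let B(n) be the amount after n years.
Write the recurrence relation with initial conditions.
Each year the balance grows by 10%, i.e. is multiplied by 1 + 10/100 = 1.1, so B(n) = 1.1 × B(n-1). The initial deposit gives B(0) = 2000.
Unrolling gives the closed form B(n) = 2000 × (1.1)ⁿ.

B(n) = 1.1 × B(n-1), B(0) = 2000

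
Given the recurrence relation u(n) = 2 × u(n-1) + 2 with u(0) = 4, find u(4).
Computing step by step:
u(0) = 4
u(1) = 2 × 4 + 2 = 10
u(2) = 2 × 10 + 2 = 22
u(3) = 2 × 22 + 2 = 46
u(4) = 2 × 46 + 2 = 94

94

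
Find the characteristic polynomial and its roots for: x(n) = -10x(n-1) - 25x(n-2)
Substitute x(n) = rⁿ and divide through by rⁿ⁻²: r² + 10r + 25 = 0
Factor: (r + 5)² = 0, so r = -5 (double root).
General solution: x(n) = (A + Bn)·(-5)ⁿ

Characteristic: r² + 10r + 25 = 0, Roots: r = -5 (double root)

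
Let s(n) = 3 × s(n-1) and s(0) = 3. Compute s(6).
Computing step by step:
s(0) = 3
s(1) = 3 × 3 = 9
s(2) = 3 × 9 = 27
s(3) = 3 × 27 = 81
s(4) = 3 × 81 = 243
s(5) = 3 × 243 = 729
s(6) = 3 × 729 = 2187

2187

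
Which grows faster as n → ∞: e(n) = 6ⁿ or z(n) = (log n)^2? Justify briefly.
Comparing growth rates:
Growth-rate hierarchy: log n ≺ any polynomial ≺ any exponential cⁿ (c>1) ≺ n! ≺ nⁿ.
exponential base 6 dominates polylogarithmic (log n)^2 asymptotically.

e(n) grows faster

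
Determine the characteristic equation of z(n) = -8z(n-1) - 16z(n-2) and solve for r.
Substitute z(n) = rⁿ and divide through by rⁿ⁻²: r² + 8r + 16 = 0
Factor: (r + 4)² = 0, so r = -4 (double root).
General solution: z(n) = (A + Bn)·(-4)ⁿ

Characteristic: r² + 8r + 16 = 0, Roots: r = -4 (double root)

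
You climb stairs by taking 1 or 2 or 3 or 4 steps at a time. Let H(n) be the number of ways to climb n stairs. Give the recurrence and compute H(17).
Condition on the size of the last step (1 to 4): before it there were n-1, …, n-4 stairs climbed, and these cases are disjoint, so H(n) = H(n-1) + H(n-2) + H(n-3) + H(n-4) (order-4 linear recurrence).
Initial conditions by direct count (compositions of i into parts ≤ 4): H(1) = 1; H(2) = 2; H(3) = 4; H(4) = 8.
Iterating the recurrence: H(5) = 15, H(6) = 29, H(7) = 56, H(8) = 108, H(9) = 208, H(10) = 401, H(11) = 773, H(12) = 1490, H(13) = 2872, H(14) = 5536, H(15) = 10671, H(16) = 20569, H(17) = 39648.

H(n) = H(n-1) + H(n-2) + H(n-3) + H(n-4), H(1) = 1, H(2) = 2, H(3) = 4, H(4) = 8; H(17) = 39648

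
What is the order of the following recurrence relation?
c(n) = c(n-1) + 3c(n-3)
The order is the largest lag k for which c(n-k) appears. Here the deepest term is c(n-3), so the order is 3.

Order 3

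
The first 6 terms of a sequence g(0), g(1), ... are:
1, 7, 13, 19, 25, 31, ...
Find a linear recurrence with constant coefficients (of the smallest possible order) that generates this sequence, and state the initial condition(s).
Look for the lowest-order linear relation among consecutive terms.
Observation: consecutive differences are constant (= 6).
Check at n=2: 1·7 + 6 = 13. ✓

g(n) = g(n-1) + 6, g(0) = 1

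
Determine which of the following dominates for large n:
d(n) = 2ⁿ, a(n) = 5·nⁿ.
Comparing growth rates:
Growth-rate hierarchy: log n ≺ any polynomial ≺ any exponential cⁿ (c>1) ≺ n! ≺ nⁿ.
super-exponential nⁿ dominates exponential base 2 asymptotically.

a(n) grows faster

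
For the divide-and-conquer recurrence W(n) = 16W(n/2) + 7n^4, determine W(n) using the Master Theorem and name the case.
Master Theorem template: W(n) = a·W(n/b) + f(n).
Here: a=16, b=2, f(n)=7n^4
Compute log_b(a) = log_2(16) = 4.
f(n) = 7n^4 = Θ(n^4). Case 2: W(n) = Θ(n^4 log n).

Case 2: W(n) = Θ(n^4 log n)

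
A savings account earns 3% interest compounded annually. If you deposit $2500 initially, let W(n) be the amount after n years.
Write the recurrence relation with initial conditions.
Each year the balance grows by 3%, i.e. is multiplied by 1 + 3/100 = 1.03, so W(n) = 1.03 × W(n-1). The initial deposit gives W(0) = 2500.
Unrolling gives the closed form W(n) = 2500 × (1.03)ⁿ.

W(n) = 1.03 × W(n-1), W(0) = 2500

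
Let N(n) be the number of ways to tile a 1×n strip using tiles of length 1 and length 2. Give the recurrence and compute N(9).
Condition on the last tile: it has length 1 (leaving a 1×(n-1) strip) or length 2 (leaving a 1×(n-2) strip), so N(n) = N(n-1) + N(n-2) (order-2 linear recurrence).
For 0 ≤ i < 2 only unit tiles fit, so N(i) = 1.
Iterating the recurrence: N(2) = 2, N(3) = 3, N(4) = 5, N(5) = 8, N(6) = 13, N(7) = 21, N(8) = 34, N(9) = 55.

N(n) = N(n-1) + N(n-2), with N(i) = 1 for 0 ≤ i < 2; N(9) = 55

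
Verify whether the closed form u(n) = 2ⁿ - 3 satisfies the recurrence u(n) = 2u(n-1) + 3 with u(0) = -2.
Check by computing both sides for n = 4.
From the recurrence with u(0) = -2:
  u(0) = -2, u(1) = -1, u(2) = 1, u(3) = 5, u(4) = 13
  so the recurrence gives u(4) = 13.
From the proposed closed form u(n) = 2ⁿ - 3:
  u(4) = 13.
Both sides give 13 at n = 4, and the initial condition(s) match, so the closed form is consistent.

Yes, the closed form is correct.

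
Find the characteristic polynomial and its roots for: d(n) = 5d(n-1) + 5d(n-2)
Substitute d(n) = rⁿ and divide through by rⁿ⁻²: r² - 5r - 5 = 0
Discriminant: 5² + 4·5 = 45, not a perfect square, so by the quadratic formula r = (5 ± √45)/2.
General solution: d(n) = A·r₁ⁿ + B·r₂ⁿ where r₁,r₂ = (5 ± √45)/2

Characteristic: r² - 5r - 5 = 0, Roots: r = (5 ± √45)/2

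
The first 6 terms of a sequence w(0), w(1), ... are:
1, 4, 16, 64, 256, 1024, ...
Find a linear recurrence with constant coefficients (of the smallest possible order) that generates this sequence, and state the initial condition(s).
Look for the lowest-order linear relation among consecutive terms.
Observation: each term is 4× the previous.
Check at n=2: 4·4 = 16. ✓

w(n) = 4 × w(n-1), w(0) = 1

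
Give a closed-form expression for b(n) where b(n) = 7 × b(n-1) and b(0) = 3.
Recurrence: b(n) = 7 × b(n-1), initial: b(0) = 3.
Each term is 7 times the previous, so this is geometric with ratio 7. After n steps: b(n) = b(0)·7ⁿ = 3·7ⁿ.

b(n) = 3·7ⁿ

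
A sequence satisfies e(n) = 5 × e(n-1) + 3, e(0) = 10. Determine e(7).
Computing step by step:
e(0) = 10
e(1) = 5 × 10 + 3 = 53
e(2) = 5 × 53 + 3 = 268
e(3) = 5 × 268 + 3 = 1343
e(4) = 5 × 1343 + 3 = 6718
e(5) = 5 × 6718 + 3 = 33593
e(6) = 5 × 33593 + 3 = 167968
e(7) = 5 × 167968 + 3 = 839843

839843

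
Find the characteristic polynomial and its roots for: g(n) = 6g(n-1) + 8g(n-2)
Substitute g(n) = rⁿ and divide through by rⁿ⁻²: r² - 6r - 8 = 0
Discriminant: 6² + 4·8 = 68, not a perfect square, so by the quadratic formula r = (6 ± √68)/2.
General solution: g(n) = A·r₁ⁿ + B·r₂ⁿ where r₁,r₂ = (6 ± √68)/2

Characteristic: r² - 6r - 8 = 0, Roots: r = (6 ± √68)/2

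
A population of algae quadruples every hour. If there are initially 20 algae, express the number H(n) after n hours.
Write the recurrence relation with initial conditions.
Each hour multiplies the count by 4, so the count after n hours depends only on the count after n-1 hours: H(n) = 4 × H(n-1). The starting count gives H(0) = 20.
Unrolling n times gives the closed form H(n) = 20 × 4ⁿ.

H(n) = 4 × H(n-1), H(0) = 20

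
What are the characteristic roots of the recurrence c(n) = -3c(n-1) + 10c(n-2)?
Substitute c(n) = rⁿ and divide through by rⁿ⁻²: r² + 3r - 10 = 0
Factor: (r + 5)(r - 2) = 0, so r = -5, 2.
General solution: c(n) = A·(-5)ⁿ + B·2ⁿ

Characteristic: r² + 3r - 10 = 0, Roots: r = -5, 2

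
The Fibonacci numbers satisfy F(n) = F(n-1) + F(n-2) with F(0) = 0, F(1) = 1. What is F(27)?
Computing the sequence terms:
0, 1, 1, 2, 3, 5, 8, 13, 21, 34, 55, 89, 144, 233, 377, 610, 987, 1597, 2584, 4181, 6765, 10946, 17711, 28657, 46368, 75025, 121393, 196418

196418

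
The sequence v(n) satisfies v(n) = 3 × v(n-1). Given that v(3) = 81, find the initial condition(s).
In general v(n) = 3ⁿ · v(0). At n = 3: v(0) = v(3) / 3^3 = 81 / 27 = 3.

v(0) = 3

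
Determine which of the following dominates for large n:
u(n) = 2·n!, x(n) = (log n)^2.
Comparing growth rates:
Growth-rate hierarchy: log n ≺ any polynomial ≺ any exponential cⁿ (c>1) ≺ n! ≺ nⁿ.
factorial dominates polylogarithmic (log n)^2 asymptotically.

u(n) grows faster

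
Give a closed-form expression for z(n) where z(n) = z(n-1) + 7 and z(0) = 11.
Recurrence: z(n) = z(n-1) + 7, initial: z(0) = 11.
Each step adds 7, so z(n) = z(0) + 7n = 7n + 11.

z(n) = 7n + 11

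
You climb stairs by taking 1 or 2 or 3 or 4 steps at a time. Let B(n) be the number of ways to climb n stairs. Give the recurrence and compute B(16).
Condition on the size of the last step (1 to 4): before it there were n-1, …, n-4 stairs climbed, and these cases are disjoint, so B(n) = B(n-1) + B(n-2) + B(n-3) + B(n-4) (order-4 linear recurrence).
Initial conditions by direct count (compositions of i into parts ≤ 4): B(1) = 1; B(2) = 2; B(3) = 4; B(4) = 8.
Iterating the recurrence: B(5) = 15, B(6) = 29, B(7) = 56, B(8) = 108, B(9) = 208, B(10) = 401, B(11) = 773, B(12) = 1490, B(13) = 2872, B(14) = 5536, B(15) = 10671, B(16) = 20569.

B(n) = B(n-1) + B(n-2) + B(n-3) + B(n-4), B(1) = 1, B(2) = 2, B(3) = 4, B(4) = 8; B(16) = 20569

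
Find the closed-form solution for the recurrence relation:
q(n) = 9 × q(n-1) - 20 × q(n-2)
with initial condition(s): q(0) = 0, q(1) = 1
Recurrence: q(n) = 9 × q(n-1) - 20 × q(n-2), initial: q(0) = 0, q(1) = 1.
Characteristic equation: r² - 9r + 20 = 0, which factors as (r - 5)(r - 4) = 0, so r = 5, 4. General solution q(n) = A·5ⁿ + B·4ⁿ. From q(0) = 0: A + B = 0. From q(1) = 1: 5A + 4B = 1. Solving gives A = 1, B = -1.

q(n) = 5ⁿ - 4ⁿ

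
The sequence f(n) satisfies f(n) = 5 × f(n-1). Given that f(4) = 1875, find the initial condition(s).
In general f(n) = 5ⁿ · f(0). At n = 4: f(0) = f(4) / 5^4 = 1875 / 625 = 3.

f(0) = 3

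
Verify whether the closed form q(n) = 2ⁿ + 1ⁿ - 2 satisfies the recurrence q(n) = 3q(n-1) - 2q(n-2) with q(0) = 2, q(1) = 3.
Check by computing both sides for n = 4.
From the recurrence with q(0) = 2, q(1) = 3:
  q(0) = 2, q(1) = 3, q(2) = 5, q(3) = 9, q(4) = 17
  so the recurrence gives q(4) = 17.
From the proposed closed form q(n) = 2ⁿ + 1ⁿ - 2:
  q(4) = 15.
The recurrence gives 17 but the closed form gives 15, so the closed form does not satisfy the recurrence.

No, the closed form is incorrect.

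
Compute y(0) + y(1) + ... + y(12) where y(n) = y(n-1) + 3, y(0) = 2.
Computing the sequence terms: 2, 5, 8, 11, 14, 17, 20, 23, 26, 29, 32, 35, 38
Adding these values together:

260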